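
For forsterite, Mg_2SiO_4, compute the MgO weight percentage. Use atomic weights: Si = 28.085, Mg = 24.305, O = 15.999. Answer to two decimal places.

Molar mass of Mg_2SiO_4 = 2×24.305 + 1×28.085 + 4×15.999 = 140.691 g/mol.
Each formula unit contains 2 Mg, equivalent to 2/1 = 2.0000 mol MgO.
M(MgO) = 1×24.305 + 1×15.999 = 40.304 g/mol.
Mass of MgO per formula unit = 2.0000 × 40.304 = 80.608 g.
MgO wt% = 80.608 / 140.691 × 100 = 57.29%.

57.29 wt%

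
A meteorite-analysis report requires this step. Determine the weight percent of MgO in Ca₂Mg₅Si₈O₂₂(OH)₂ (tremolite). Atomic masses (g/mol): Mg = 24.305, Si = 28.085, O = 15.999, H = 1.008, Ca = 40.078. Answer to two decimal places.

M(Ca₂Mg₅Si₈O₂₂(OH)₂) = 812.353 g/mol; M(MgO) = 40.304 g/mol.
Moles MgO per formula unit = 5 Mg ÷ 1 = 5.0000.
MgO fraction = (5.0000 × 40.304) / 812.353 = 201.520/812.353 = 0.2481.

24.81 wt%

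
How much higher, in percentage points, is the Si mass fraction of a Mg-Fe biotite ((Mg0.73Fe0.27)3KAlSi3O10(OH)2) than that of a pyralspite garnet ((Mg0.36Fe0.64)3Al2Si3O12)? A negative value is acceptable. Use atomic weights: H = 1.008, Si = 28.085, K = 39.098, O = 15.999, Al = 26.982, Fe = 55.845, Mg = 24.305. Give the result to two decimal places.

0.86 percentage points

Si in (Mg0.73Fe0.27)3KAlSi3O10(OH)2: molar mass 442.801 g/mol; 3×28.085 = 84.255 g → 19.03 wt%.
Si in (Mg0.36Fe0.64)3Al2Si3O12: molar mass 463.679 g/mol; 3×28.085 = 84.255 g → 18.17 wt%.
Difference = 19.03 − 18.17 = 0.86 percentage points.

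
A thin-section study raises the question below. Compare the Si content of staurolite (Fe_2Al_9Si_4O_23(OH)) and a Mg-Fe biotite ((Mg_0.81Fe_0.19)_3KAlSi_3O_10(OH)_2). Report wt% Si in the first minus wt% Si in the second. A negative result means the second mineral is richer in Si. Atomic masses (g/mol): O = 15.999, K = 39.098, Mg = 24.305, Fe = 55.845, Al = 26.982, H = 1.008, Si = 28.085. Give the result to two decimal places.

Si in Fe_2Al_9Si_4O_23(OH): molar mass 851.852 g/mol; 4×28.085 = 112.340 g → 13.19 wt%.
Si in (Mg_0.81Fe_0.19)_3KAlSi_3O_10(OH)_2: molar mass 435.232 g/mol; 3×28.085 = 84.255 g → 19.36 wt%.
Difference = 13.19 − 19.36 = -6.17 percentage points.

-6.17 percentage points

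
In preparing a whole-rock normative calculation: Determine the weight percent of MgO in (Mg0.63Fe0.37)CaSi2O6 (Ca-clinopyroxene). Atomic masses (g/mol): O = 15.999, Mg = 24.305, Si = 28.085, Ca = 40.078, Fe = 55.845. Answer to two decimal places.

M((Mg0.63Fe0.37)CaSi2O6) = 228.217 g/mol; M(MgO) = 40.304 g/mol.
Moles MgO per formula unit = 0.63 Mg ÷ 1 = 0.6300.
MgO fraction = (0.6300 × 40.304) / 228.217 = 25.392/228.217 = 0.1113.

11.13 wt%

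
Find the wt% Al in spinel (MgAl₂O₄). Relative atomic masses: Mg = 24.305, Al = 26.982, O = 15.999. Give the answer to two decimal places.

Formula mass = 1×24.305 + 2×26.982 + 4×15.999 = 142.265 g/mol, of which 53.964 g is Al.
So Al makes up 53.964/142.265 = 0.3793 of the mass, i.e. 37.93%.

37.93 wt%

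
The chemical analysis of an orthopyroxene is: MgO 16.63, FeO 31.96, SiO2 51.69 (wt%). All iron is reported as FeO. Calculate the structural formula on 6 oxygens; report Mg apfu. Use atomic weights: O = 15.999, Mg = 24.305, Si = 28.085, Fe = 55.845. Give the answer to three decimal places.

0.960 Mg apfu

16.63 wt% MgO ÷ 40.304 g/mol = 0.41261 mol, giving 0.41261 Mg and 0.41261 O.
31.96 wt% FeO ÷ 71.844 g/mol = 0.44485 mol, giving 0.44485 Fe and 0.44485 O.
51.69 wt% SiO2 ÷ 60.083 g/mol = 0.86031 mol, giving 0.86031 Si and 1.72062 O.
Oxygen sums to 2.57808; scaling by 6/2.57808 = 2.32731 puts the formula on 6 O.
Mg: 0.41261 × 2.32731 = 0.960 atoms per formula unit.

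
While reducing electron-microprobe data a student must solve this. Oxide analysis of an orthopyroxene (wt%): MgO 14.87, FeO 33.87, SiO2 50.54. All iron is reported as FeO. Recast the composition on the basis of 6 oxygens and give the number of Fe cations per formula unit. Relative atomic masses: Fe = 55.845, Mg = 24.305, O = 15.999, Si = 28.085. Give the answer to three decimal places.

14.87 wt% MgO ÷ 40.304 g/mol = 0.36895 mol, giving 0.36895 Mg and 0.36895 O.
33.87 wt% FeO ÷ 71.844 g/mol = 0.47144 mol, giving 0.47144 Fe and 0.47144 O.
50.54 wt% SiO2 ÷ 60.083 g/mol = 0.84117 mol, giving 0.84117 Si and 1.68234 O.
Oxygen sums to 2.52273; scaling by 6/2.52273 = 2.37838 puts the formula on 6 O.
Fe: 0.47144 × 2.37838 = 1.121 atoms per formula unit.

1.121 Fe apfu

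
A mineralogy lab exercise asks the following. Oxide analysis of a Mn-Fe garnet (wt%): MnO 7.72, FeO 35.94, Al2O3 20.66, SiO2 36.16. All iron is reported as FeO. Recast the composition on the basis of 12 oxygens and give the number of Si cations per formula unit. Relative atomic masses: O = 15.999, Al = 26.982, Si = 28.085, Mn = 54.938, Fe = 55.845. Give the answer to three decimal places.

2.984 Si apfu

MnO: 7.72/70.937 = 0.10883 mol → 0.10883 mol Mn, 0.10883 mol O.
FeO: 35.94/71.844 = 0.50025 mol → 0.50025 mol Fe, 0.50025 mol O.
Al2O3: 20.66/101.961 = 0.20263 mol → 0.40526 mol Al, 0.60789 mol O.
SiO2: 36.16/60.083 = 0.60183 mol → 0.60183 mol Si, 1.20366 mol O.
Total oxygen = 2.42063 mol. Normalization factor = 12/2.42063 = 4.95739.
Si per 12 O = 0.60183 × 4.95739 = 2.984.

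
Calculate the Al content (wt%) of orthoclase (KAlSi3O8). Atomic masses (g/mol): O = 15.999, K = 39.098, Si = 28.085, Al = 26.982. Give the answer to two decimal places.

9.69 wt%

M(KAlSi3O8) = 278.327 g/mol.
Al contributes 1 × 26.982 = 26.982 g per mole.
26.982/278.327 = 0.0969 → 9.69%.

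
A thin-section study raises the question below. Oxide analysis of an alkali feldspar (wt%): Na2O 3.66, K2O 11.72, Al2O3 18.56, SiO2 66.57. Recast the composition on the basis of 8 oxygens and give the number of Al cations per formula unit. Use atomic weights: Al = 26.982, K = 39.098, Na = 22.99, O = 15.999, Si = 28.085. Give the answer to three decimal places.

Na2O (M=61.979): mol = 0.05905; Na = 0.11810, O = 0.05905.
K2O (M=94.195): mol = 0.12442; K = 0.24884, O = 0.12442.
Al2O3 (M=101.961): mol = 0.18203; Al = 0.36406, O = 0.54609.
SiO2 (M=60.083): mol = 1.10797; Si = 1.10797, O = 2.21594.
ΣO = 2.94550; factor = 8/ΣO = 2.71601.
Al apfu = 0.36406 × 2.71601 = 0.989.

0.989 Al apfu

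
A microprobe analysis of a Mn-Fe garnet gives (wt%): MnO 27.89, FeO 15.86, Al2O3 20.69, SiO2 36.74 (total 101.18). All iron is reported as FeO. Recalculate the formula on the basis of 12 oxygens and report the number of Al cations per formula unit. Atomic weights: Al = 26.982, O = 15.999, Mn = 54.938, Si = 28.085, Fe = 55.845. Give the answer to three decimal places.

1.991 Al apfu

27.89 wt% MnO ÷ 70.937 g/mol = 0.39317 mol, giving 0.39317 Mn and 0.39317 O.
15.86 wt% FeO ÷ 71.844 g/mol = 0.22076 mol, giving 0.22076 Fe and 0.22076 O.
20.69 wt% Al2O3 ÷ 101.961 g/mol = 0.20292 mol, giving 0.40584 Al and 0.60876 O.
36.74 wt% SiO2 ÷ 60.083 g/mol = 0.61149 mol, giving 0.61149 Si and 1.22298 O.
Oxygen sums to 2.44567; scaling by 12/2.44567 = 4.90663 puts the formula on 12 O.
Al: 0.40584 × 4.90663 = 1.991 atoms per formula unit.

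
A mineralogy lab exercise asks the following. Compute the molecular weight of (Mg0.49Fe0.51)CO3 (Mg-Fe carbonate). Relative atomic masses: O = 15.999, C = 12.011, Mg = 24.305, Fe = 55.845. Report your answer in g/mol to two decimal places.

100.40 g/mol

M = 0.49×24.305 + 0.51×55.845 + 1×12.011 + 3×15.999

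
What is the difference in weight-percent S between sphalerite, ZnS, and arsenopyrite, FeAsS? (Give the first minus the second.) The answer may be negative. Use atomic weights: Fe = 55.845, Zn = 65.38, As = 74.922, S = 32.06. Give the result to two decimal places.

First mineral: 32.060 g S in 97.440 g formula = 32.90 wt% S.
Second mineral: 32.060 g S in 162.827 g formula = 19.69 wt% S.
32.90% − 19.69% gives a difference of 13.21 percentage points.

13.21 percentage points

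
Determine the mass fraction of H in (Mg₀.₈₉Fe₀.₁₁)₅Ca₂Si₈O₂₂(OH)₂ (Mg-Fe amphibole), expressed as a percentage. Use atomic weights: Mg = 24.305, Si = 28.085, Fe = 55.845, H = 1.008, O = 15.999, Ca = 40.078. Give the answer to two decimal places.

M((Mg₀.₈₉Fe₀.₁₁)₅Ca₂Si₈O₂₂(OH)₂) = 829.700 g/mol.
H contributes 2 × 1.008 = 2.016 g per mole.
2.016/829.700 = 0.0024 → 0.24%.

0.24 wt%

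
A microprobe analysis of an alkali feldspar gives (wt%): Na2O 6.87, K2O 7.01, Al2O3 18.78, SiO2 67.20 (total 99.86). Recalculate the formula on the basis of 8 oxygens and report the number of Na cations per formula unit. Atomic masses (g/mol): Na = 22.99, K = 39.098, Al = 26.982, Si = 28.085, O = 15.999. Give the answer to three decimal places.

6.87 wt% Na2O ÷ 61.979 g/mol = 0.11084 mol, giving 0.22168 Na and 0.11084 O.
7.01 wt% K2O ÷ 94.195 g/mol = 0.07442 mol, giving 0.14884 K and 0.07442 O.
18.78 wt% Al2O3 ÷ 101.961 g/mol = 0.18419 mol, giving 0.36838 Al and 0.55257 O.
67.20 wt% SiO2 ÷ 60.083 g/mol = 1.11845 mol, giving 1.11845 Si and 2.23690 O.
Oxygen sums to 2.97473; scaling by 8/2.97473 = 2.68932 puts the formula on 8 O.
Na: 0.22168 × 2.68932 = 0.596 atoms per formula unit.

0.596 Na apfu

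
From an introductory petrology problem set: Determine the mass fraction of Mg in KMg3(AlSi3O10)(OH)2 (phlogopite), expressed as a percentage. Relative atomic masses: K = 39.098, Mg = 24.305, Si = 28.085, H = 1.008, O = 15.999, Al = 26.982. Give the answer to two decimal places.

17.47 wt%

Formula mass = 1×39.098 + 3×24.305 + 1×26.982 + 3×28.085 + 12×15.999 + 2×1.008 = 417.254 g/mol, of which 72.915 g is Mg.
So Mg makes up 72.915/417.254 = 0.1747 of the mass, i.e. 17.47%.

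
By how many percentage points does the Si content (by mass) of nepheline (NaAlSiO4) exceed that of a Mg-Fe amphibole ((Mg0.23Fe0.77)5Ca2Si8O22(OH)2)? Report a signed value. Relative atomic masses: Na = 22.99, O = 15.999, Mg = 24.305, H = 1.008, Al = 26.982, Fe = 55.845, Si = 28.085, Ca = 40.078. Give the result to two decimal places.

-4.29 percentage points

M(NaAlSiO4) = 142.053 g/mol, so wt% Si = 28.085/142.053 × 100 = 19.77%.
M((Mg0.23Fe0.77)5Ca2Si8O22(OH)2) = 933.782 g/mol, so wt% Si = 224.680/933.782 × 100 = 24.06%.
19.77 − 24.06 = -4.29 pp.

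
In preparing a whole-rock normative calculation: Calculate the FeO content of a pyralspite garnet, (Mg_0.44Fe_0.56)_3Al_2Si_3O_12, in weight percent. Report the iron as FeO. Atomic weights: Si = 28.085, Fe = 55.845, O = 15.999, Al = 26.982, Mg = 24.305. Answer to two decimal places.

M((Mg_0.44Fe_0.56)_3Al_2Si_3O_12) = 456.109 g/mol; M(FeO) = 71.844 g/mol.
Moles FeO per formula unit = 1.68 Fe ÷ 1 = 1.6800.
FeO fraction = (1.6800 × 71.844) / 456.109 = 120.698/456.109 = 0.2646.

26.46 wt%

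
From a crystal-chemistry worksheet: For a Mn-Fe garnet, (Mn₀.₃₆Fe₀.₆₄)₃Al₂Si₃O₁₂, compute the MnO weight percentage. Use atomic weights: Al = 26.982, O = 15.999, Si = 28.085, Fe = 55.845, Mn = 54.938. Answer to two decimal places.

M((Mn₀.₃₆Fe₀.₆₄)₃Al₂Si₃O₁₂) = 496.762 g/mol; M(MnO) = 70.937 g/mol.
Moles MnO per formula unit = 1.08 Mn ÷ 1 = 1.0800.
MnO fraction = (1.0800 × 70.937) / 496.762 = 76.612/496.762 = 0.1542.

15.42 wt%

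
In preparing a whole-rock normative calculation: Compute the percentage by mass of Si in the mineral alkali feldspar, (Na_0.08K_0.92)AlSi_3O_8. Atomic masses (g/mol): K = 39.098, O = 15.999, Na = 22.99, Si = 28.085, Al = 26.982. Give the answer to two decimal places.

M((Na_0.08K_0.92)AlSi_3O_8) = 277.038 g/mol.
Si contributes 3 × 28.085 = 84.255 g per mole.
84.255/277.038 = 0.3041 → 30.41%.

30.41 wt%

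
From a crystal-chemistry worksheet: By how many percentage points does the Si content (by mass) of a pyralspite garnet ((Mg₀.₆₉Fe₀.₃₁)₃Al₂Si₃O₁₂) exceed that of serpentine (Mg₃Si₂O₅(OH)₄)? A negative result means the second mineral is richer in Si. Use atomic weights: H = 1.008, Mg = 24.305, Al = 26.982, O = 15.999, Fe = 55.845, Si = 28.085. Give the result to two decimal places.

M((Mg₀.₆₉Fe₀.₃₁)₃Al₂Si₃O₁₂) = 432.454 g/mol, so wt% Si = 84.255/432.454 × 100 = 19.48%.
M(Mg₃Si₂O₅(OH)₄) = 277.108 g/mol, so wt% Si = 56.170/277.108 × 100 = 20.27%.
19.48 − 20.27 = -0.79 pp.

-0.79 percentage points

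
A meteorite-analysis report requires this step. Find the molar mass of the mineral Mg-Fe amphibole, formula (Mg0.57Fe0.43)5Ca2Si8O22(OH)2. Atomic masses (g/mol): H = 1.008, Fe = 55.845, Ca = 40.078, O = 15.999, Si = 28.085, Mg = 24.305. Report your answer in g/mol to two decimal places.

The formula mass is the sum 2.85×24.305 + 2.15×55.845 + 2×40.078 + 8×28.085 + 24×15.999 + 2×1.008.

880.16 g/mol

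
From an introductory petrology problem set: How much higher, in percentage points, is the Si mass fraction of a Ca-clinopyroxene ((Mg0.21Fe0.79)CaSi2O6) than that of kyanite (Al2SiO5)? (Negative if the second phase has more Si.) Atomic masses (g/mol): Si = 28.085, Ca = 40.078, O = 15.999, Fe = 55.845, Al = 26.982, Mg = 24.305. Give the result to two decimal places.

5.93 percentage points

Si in (Mg0.21Fe0.79)CaSi2O6: molar mass 241.464 g/mol; 2×28.085 = 56.170 g → 23.26 wt%.
Si in Al2SiO5: molar mass 162.044 g/mol; 1×28.085 = 28.085 g → 17.33 wt%.
Difference = 23.26 − 17.33 = 5.93 percentage points.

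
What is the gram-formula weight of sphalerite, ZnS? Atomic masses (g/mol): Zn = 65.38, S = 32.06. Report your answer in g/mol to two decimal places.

97.44 g/mol

The formula mass is the sum 1*65.38 + 1*32.06.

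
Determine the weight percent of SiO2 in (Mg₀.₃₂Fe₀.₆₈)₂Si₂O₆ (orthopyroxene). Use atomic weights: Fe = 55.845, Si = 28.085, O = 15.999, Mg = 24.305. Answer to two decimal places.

49.32 wt%

Molar mass of (Mg₀.₃₂Fe₀.₆₈)₂Si₂O₆ = 0.64×24.305 + 1.36×55.845 + 2×28.085 + 6×15.999 = 243.668 g/mol.
Each formula unit contains 2 Si, equivalent to 2/1 = 2.0000 mol SiO2.
M(SiO2) = 1×28.085 + 2×15.999 = 60.083 g/mol.
Mass of SiO2 per formula unit = 2.0000 × 60.083 = 120.166 g.
SiO2 wt% = 120.166 / 243.668 × 100 = 49.32%.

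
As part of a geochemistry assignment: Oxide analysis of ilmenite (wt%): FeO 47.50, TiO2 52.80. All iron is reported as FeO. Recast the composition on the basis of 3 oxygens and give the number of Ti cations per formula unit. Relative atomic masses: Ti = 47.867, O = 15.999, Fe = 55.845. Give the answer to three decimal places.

1.000 Ti apfu

47.50 wt% FeO ÷ 71.844 g/mol = 0.66115 mol, giving 0.66115 Fe and 0.66115 O.
52.80 wt% TiO2 ÷ 79.865 g/mol = 0.66112 mol, giving 0.66112 Ti and 1.32224 O.
Oxygen sums to 1.98339; scaling by 3/1.98339 = 1.51256 puts the formula on 3 O.
Ti: 0.66112 × 1.51256 = 1.000 atoms per formula unit.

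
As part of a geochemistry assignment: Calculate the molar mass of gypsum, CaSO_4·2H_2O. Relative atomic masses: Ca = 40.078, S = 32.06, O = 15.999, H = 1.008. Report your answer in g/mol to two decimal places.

The formula mass is the sum 1×40.078 + 1×32.06 + 6×15.999 + 4×1.008.

172.16 g/mol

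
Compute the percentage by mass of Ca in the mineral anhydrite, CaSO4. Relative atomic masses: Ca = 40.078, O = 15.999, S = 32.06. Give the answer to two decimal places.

Molar mass of CaSO4: 1×40.078 + 1×32.06 + 4×15.999 = 136.134 g/mol.
Mass of Ca per formula unit: 1 × 40.078 = 40.078 g.
Weight fraction Ca = 40.078 / 136.134 = 0.2944.

29.44 mass %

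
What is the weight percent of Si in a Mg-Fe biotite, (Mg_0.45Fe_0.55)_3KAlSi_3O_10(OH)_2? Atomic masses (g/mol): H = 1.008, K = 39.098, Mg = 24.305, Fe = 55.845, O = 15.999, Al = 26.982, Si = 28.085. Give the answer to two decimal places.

Molar mass of (Mg_0.45Fe_0.55)_3KAlSi_3O_10(OH)_2: 1.35·24.305 + 1.65·55.845 + 1·39.098 + 1·26.982 + 3·28.085 + 12·15.999 + 2·1.008 = 469.295 g/mol.
Mass of Si per formula unit: 3 × 28.085 = 84.255 g.
Weight fraction Si = 84.255 / 469.295 = 0.1795.

17.95 wt%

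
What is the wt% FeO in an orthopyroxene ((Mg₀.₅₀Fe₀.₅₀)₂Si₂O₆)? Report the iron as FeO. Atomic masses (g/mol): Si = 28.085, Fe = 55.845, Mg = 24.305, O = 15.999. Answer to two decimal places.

30.93 wt%

Formula mass = 232.314 g/mol.
1 Fe → 1.0000 mol FeO per formula unit; M(FeO) = 71.844, so FeO mass = 71.844 g.
71.844/232.314 × 100 = 30.93 wt%.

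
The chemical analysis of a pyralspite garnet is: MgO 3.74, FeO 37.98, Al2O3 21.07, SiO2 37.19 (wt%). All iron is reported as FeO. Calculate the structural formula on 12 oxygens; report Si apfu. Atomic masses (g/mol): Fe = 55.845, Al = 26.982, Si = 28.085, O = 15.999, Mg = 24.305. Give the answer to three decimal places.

MgO (M=40.304): mol = 0.09279; Mg = 0.09279, O = 0.09279.
FeO (M=71.844): mol = 0.52865; Fe = 0.52865, O = 0.52865.
Al2O3 (M=101.961): mol = 0.20665; Al = 0.41330, O = 0.61995.
SiO2 (M=60.083): mol = 0.61898; Si = 0.61898, O = 1.23796.
ΣO = 2.47935; factor = 12/ΣO = 4.83998.
Si apfu = 0.61898 × 4.83998 = 2.996.

2.996 Si apfu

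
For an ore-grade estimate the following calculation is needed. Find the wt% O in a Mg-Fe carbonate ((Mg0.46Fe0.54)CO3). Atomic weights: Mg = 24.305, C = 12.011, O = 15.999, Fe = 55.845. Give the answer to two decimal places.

M((Mg0.46Fe0.54)CO3) = 101.345 g/mol.
O contributes 3 × 15.999 = 47.997 g per mole.
47.997/101.345 = 0.4736 → 47.36%.

47.36 mass %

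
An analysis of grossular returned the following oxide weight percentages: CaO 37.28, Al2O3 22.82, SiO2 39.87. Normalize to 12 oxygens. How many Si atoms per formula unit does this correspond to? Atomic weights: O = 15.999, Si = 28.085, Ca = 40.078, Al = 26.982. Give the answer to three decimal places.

2.990 Si apfu

37.28 wt% CaO ÷ 56.077 g/mol = 0.66480 mol, giving 0.66480 Ca and 0.66480 O.
22.82 wt% Al2O3 ÷ 101.961 g/mol = 0.22381 mol, giving 0.44762 Al and 0.67143 O.
39.87 wt% SiO2 ÷ 60.083 g/mol = 0.66358 mol, giving 0.66358 Si and 1.32716 O.
Oxygen sums to 2.66339; scaling by 12/2.66339 = 4.50554 puts the formula on 12 O.
Si: 0.66358 × 4.50554 = 2.990 atoms per formula unit.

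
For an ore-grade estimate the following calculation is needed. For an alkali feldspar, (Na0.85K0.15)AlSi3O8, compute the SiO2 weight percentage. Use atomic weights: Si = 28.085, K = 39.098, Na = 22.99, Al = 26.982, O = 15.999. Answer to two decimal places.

68.11 wt%

Molar mass of (Na0.85K0.15)AlSi3O8 = 0.85×22.99 + 0.15×39.098 + 1×26.982 + 3×28.085 + 8×15.999 = 264.635 g/mol.
Each formula unit contains 3 Si, equivalent to 3/1 = 3.0000 mol SiO2.
M(SiO2) = 1×28.085 + 2×15.999 = 60.083 g/mol.
Mass of SiO2 per formula unit = 3.0000 × 60.083 = 180.249 g.
SiO2 wt% = 180.249 / 264.635 × 100 = 68.11%.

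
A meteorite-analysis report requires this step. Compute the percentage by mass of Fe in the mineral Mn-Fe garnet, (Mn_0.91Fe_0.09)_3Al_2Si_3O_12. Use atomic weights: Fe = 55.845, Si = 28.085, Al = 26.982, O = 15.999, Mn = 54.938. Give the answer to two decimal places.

3.04 wt%

Molar mass of (Mn_0.91Fe_0.09)_3Al_2Si_3O_12: 2.73·54.938 + 0.27·55.845 + 2·26.982 + 3·28.085 + 12·15.999 = 495.266 g/mol.
Mass of Fe per formula unit: 0.27 × 55.845 = 15.078 g.
Weight fraction Fe = 15.078 / 495.266 = 0.0304.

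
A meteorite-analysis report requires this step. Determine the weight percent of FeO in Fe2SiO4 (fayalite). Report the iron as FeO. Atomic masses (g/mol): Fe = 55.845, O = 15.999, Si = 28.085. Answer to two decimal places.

Formula mass = 203.771 g/mol.
2 Fe → 2.0000 mol FeO per formula unit; M(FeO) = 71.844, so FeO mass = 143.688 g.
143.688/203.771 × 100 = 70.51 wt%.

70.51 wt%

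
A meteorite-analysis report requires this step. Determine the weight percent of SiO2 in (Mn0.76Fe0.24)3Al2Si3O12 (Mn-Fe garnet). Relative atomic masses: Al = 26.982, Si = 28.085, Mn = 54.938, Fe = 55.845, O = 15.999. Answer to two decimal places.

36.36 wt%

M((Mn0.76Fe0.24)3Al2Si3O12) = 495.674 g/mol; M(SiO2) = 60.083 g/mol.
Moles SiO2 per formula unit = 3 Si ÷ 1 = 3.0000.
SiO2 fraction = (3.0000 × 60.083) / 495.674 = 180.249/495.674 = 0.3636.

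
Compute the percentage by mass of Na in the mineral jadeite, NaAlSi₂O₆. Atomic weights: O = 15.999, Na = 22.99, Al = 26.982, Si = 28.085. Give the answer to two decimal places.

11.37 weight percent

Formula mass = 1×22.99 + 1×26.982 + 2×28.085 + 6×15.999 = 202.136 g/mol, of which 22.990 g is Na.
So Na makes up 22.990/202.136 = 0.1137 of the mass, i.e. 11.37%.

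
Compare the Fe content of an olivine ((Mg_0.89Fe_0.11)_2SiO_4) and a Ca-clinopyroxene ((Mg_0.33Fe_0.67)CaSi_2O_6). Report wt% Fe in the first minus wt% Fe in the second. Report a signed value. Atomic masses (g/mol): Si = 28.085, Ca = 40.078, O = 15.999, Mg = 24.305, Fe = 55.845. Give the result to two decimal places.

First mineral: 12.286 g Fe in 147.630 g formula = 8.32 wt% Fe.
Second mineral: 37.416 g Fe in 237.679 g formula = 15.74 wt% Fe.
8.32% − 15.74% gives a difference of -7.42 percentage points.

-7.42 percentage points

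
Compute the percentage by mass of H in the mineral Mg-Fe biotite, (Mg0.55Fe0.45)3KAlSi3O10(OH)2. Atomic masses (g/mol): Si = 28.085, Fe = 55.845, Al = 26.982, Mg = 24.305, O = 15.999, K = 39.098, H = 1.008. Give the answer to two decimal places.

Molar mass of (Mg0.55Fe0.45)3KAlSi3O10(OH)2: 1.65·24.305 + 1.35·55.845 + 1·39.098 + 1·26.982 + 3·28.085 + 12·15.999 + 2·1.008 = 459.833 g/mol.
Mass of H per formula unit: 2 × 1.008 = 2.016 g.
Weight fraction H = 2.016 / 459.833 = 0.0044.

0.44 mass %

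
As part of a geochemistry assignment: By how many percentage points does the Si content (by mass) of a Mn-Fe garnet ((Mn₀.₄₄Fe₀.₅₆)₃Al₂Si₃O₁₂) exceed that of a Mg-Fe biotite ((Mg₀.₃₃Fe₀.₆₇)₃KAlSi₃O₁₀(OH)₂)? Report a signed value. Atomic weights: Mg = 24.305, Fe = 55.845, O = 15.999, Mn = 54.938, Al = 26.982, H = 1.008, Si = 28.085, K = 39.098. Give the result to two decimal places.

M((Mn₀.₄₄Fe₀.₅₆)₃Al₂Si₃O₁₂) = 496.545 g/mol, so wt% Si = 84.255/496.545 × 100 = 16.97%.
M((Mg₀.₃₃Fe₀.₆₇)₃KAlSi₃O₁₀(OH)₂) = 480.649 g/mol, so wt% Si = 84.255/480.649 × 100 = 17.53%.
16.97 − 17.53 = -0.56 pp.

-0.56 percentage points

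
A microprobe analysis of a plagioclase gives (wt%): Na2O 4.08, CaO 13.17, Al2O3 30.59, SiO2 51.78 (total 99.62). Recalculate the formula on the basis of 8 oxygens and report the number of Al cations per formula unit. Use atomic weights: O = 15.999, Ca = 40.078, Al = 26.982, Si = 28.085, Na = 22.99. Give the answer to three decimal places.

4.08 wt% Na2O ÷ 61.979 g/mol = 0.06583 mol, giving 0.13166 Na and 0.06583 O.
13.17 wt% CaO ÷ 56.077 g/mol = 0.23486 mol, giving 0.23486 Ca and 0.23486 O.
30.59 wt% Al2O3 ÷ 101.961 g/mol = 0.30002 mol, giving 0.60004 Al and 0.90006 O.
51.78 wt% SiO2 ÷ 60.083 g/mol = 0.86181 mol, giving 0.86181 Si and 1.72362 O.
Oxygen sums to 2.92437; scaling by 8/2.92437 = 2.73563 puts the formula on 8 O.
Al: 0.60004 × 2.73563 = 1.641 atoms per formula unit.

1.641 Al apfu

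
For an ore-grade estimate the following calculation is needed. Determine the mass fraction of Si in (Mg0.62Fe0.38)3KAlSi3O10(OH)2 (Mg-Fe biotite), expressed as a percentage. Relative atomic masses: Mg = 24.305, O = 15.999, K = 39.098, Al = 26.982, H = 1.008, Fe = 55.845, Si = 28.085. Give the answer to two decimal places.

18.59 wt%

Molar mass of (Mg0.62Fe0.38)3KAlSi3O10(OH)2: 1.86·24.305 + 1.14·55.845 + 1·39.098 + 1·26.982 + 3·28.085 + 12·15.999 + 2·1.008 = 453.210 g/mol.
Mass of Si per formula unit: 3 × 28.085 = 84.255 g.
Weight fraction Si = 84.255 / 453.210 = 0.1859.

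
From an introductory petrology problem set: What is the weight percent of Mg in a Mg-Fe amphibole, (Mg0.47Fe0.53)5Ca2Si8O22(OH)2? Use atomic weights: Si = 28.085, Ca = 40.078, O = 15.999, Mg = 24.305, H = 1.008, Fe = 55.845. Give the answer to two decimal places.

6.38 mass %

M((Mg0.47Fe0.53)5Ca2Si8O22(OH)2) = 895.934 g/mol.
Mg contributes 2.35 × 24.305 = 57.117 g per mole.
57.117/895.934 = 0.0638 → 6.38%.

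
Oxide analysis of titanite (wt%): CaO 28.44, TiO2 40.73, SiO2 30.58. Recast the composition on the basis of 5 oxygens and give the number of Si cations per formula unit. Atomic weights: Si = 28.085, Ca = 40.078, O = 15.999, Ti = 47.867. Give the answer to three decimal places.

1.000 Si apfu

CaO: 28.44/56.077 = 0.50716 mol → 0.50716 mol Ca, 0.50716 mol O.
TiO2: 40.73/79.865 = 0.50999 mol → 0.50999 mol Ti, 1.01998 mol O.
SiO2: 30.58/60.083 = 0.50896 mol → 0.50896 mol Si, 1.01792 mol O.
Total oxygen = 2.54506 mol. Normalization factor = 5/2.54506 = 1.96459.
Si per 5 O = 0.50896 × 1.96459 = 1.000.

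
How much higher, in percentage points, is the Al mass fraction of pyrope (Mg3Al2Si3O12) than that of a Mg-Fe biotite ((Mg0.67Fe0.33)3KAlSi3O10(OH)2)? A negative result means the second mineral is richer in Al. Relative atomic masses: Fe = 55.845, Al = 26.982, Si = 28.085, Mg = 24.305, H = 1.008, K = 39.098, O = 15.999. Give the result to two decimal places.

Al in Mg3Al2Si3O12: molar mass 403.122 g/mol; 2×26.982 = 53.964 g → 13.39 wt%.
Al in (Mg0.67Fe0.33)3KAlSi3O10(OH)2: molar mass 448.479 g/mol; 1×26.982 = 26.982 g → 6.02 wt%.
Difference = 13.39 − 6.02 = 7.37 percentage points.

7.37 percentage points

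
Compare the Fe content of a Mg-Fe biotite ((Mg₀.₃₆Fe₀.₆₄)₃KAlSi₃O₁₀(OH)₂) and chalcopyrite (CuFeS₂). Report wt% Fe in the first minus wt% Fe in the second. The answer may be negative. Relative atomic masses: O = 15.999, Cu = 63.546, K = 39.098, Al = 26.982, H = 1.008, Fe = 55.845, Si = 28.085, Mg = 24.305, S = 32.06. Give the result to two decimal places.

-7.99 percentage points

Fe in (Mg₀.₃₆Fe₀.₆₄)₃KAlSi₃O₁₀(OH)₂: molar mass 477.811 g/mol; 1.92×55.845 = 107.222 g → 22.44 wt%.
Fe in CuFeS₂: molar mass 183.511 g/mol; 1×55.845 = 55.845 g → 30.43 wt%.
Difference = 22.44 − 30.43 = -7.99 percentage points.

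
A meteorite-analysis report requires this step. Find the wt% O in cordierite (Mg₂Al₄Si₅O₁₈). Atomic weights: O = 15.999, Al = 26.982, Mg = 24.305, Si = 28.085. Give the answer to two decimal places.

M(Mg₂Al₄Si₅O₁₈) = 584.945 g/mol.
O contributes 18 × 15.999 = 287.982 g per mole.
287.982/584.945 = 0.4923 → 49.23%.

49.23 wt%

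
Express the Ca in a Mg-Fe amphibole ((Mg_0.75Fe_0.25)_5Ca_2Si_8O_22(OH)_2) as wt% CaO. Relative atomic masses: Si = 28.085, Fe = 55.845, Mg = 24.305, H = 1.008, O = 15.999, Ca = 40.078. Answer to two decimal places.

Molar mass of (Mg_0.75Fe_0.25)_5Ca_2Si_8O_22(OH)_2 = 3.75*24.305 + 1.25*55.845 + 2*40.078 + 8*28.085 + 24*15.999 + 2*1.008 = 851.778 g/mol.
Each formula unit contains 2 Ca, equivalent to 2/1 = 2.0000 mol CaO.
M(CaO) = 1×40.078 + 1×15.999 = 56.077 g/mol.
Mass of CaO per formula unit = 2.0000 × 56.077 = 112.154 g.
CaO wt% = 112.154 / 851.778 × 100 = 13.17%.

13.17 wt%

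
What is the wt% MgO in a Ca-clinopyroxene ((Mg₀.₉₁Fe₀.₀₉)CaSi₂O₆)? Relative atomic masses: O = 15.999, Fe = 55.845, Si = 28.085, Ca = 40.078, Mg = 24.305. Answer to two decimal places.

16.72 wt%

Formula mass = 219.386 g/mol.
0.91 Mg → 0.9100 mol MgO per formula unit; M(MgO) = 40.304, so MgO mass = 36.677 g.
36.677/219.386 × 100 = 16.72 wt%.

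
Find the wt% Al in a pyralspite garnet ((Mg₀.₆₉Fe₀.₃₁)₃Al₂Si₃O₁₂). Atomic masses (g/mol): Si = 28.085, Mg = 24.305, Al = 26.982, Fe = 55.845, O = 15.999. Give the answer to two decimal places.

Molar mass of (Mg₀.₆₉Fe₀.₃₁)₃Al₂Si₃O₁₂: 2.07*24.305 + 0.93*55.845 + 2*26.982 + 3*28.085 + 12*15.999 = 432.454 g/mol.
Mass of Al per formula unit: 2 × 26.982 = 53.964 g.
Weight fraction Al = 53.964 / 432.454 = 0.1248.

12.48 mass %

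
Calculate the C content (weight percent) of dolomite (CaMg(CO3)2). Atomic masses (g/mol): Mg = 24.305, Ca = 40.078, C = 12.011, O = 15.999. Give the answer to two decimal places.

Molar mass of CaMg(CO3)2: 1×40.078 + 1×24.305 + 2×12.011 + 6×15.999 = 184.399 g/mol.
Mass of C per formula unit: 2 × 12.011 = 24.022 g.
Weight fraction C = 24.022 / 184.399 = 0.1303.

13.03 weight percent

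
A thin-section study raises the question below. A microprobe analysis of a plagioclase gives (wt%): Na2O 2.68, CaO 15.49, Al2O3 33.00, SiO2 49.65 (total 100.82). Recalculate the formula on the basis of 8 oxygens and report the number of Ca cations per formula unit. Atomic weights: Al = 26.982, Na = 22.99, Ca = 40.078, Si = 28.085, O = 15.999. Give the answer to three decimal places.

0.751 Ca apfu

Na2O (M=61.979): mol = 0.04324; Na = 0.08648, O = 0.04324.
CaO (M=56.077): mol = 0.27623; Ca = 0.27623, O = 0.27623.
Al2O3 (M=101.961): mol = 0.32365; Al = 0.64730, O = 0.97095.
SiO2 (M=60.083): mol = 0.82636; Si = 0.82636, O = 1.65272.
ΣO = 2.94314; factor = 8/ΣO = 2.71819.
Ca apfu = 0.27623 × 2.71819 = 0.751.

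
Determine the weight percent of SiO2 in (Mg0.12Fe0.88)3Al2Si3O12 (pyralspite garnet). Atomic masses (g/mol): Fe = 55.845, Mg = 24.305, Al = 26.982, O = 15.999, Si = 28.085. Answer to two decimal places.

Molar mass of (Mg0.12Fe0.88)3Al2Si3O12 = 0.36*24.305 + 2.64*55.845 + 2*26.982 + 3*28.085 + 12*15.999 = 486.388 g/mol.
Each formula unit contains 3 Si, equivalent to 3/1 = 3.0000 mol SiO2.
M(SiO2) = 1×28.085 + 2×15.999 = 60.083 g/mol.
Mass of SiO2 per formula unit = 3.0000 × 60.083 = 180.249 g.
SiO2 wt% = 180.249 / 486.388 × 100 = 37.06%.

37.06 wt%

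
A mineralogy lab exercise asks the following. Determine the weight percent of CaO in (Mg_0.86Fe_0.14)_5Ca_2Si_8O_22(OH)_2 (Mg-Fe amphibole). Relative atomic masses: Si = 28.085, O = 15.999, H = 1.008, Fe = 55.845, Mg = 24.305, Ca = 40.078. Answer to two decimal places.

13.44 wt%

Molar mass of (Mg_0.86Fe_0.14)_5Ca_2Si_8O_22(OH)_2 = 4.30·24.305 + 0.70·55.845 + 2·40.078 + 8·28.085 + 24·15.999 + 2·1.008 = 834.431 g/mol.
Each formula unit contains 2 Ca, equivalent to 2/1 = 2.0000 mol CaO.
M(CaO) = 1×40.078 + 1×15.999 = 56.077 g/mol.
Mass of CaO per formula unit = 2.0000 × 56.077 = 112.154 g.
CaO wt% = 112.154 / 834.431 × 100 = 13.44%.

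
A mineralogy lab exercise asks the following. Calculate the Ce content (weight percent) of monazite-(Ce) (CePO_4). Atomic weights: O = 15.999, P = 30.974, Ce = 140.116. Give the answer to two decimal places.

Formula mass = 1×140.116 + 1×30.974 + 4×15.999 = 235.086 g/mol, of which 140.116 g is Ce.
So Ce makes up 140.116/235.086 = 0.5960 of the mass, i.e. 59.60%.

59.60 weight percent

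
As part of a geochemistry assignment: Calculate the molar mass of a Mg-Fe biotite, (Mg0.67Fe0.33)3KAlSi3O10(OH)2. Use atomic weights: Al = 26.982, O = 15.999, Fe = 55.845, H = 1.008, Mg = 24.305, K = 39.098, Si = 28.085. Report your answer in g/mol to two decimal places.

M = 2.01×24.305 + 0.99×55.845 + 1×39.098 + 1×26.982 + 3×28.085 + 12×15.999 + 2×1.008

448.48 g/mol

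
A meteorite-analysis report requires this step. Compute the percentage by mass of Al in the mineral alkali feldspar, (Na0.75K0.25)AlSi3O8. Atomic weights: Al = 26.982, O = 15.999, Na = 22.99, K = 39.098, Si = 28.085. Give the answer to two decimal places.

Molar mass of (Na0.75K0.25)AlSi3O8: 0.75×22.99 + 0.25×39.098 + 1×26.982 + 3×28.085 + 8×15.999 = 266.246 g/mol.
Mass of Al per formula unit: 1 × 26.982 = 26.982 g.
Weight fraction Al = 26.982 / 266.246 = 0.1013.

10.13 weight percent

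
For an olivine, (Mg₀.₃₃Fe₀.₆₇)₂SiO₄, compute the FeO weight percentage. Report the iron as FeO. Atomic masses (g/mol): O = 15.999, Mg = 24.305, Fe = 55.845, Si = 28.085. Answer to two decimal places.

M((Mg₀.₃₃Fe₀.₆₇)₂SiO₄) = 182.955 g/mol; M(FeO) = 71.844 g/mol.
Moles FeO per formula unit = 1.34 Fe ÷ 1 = 1.3400.
FeO fraction = (1.3400 × 71.844) / 182.955 = 96.271/182.955 = 0.5262.

52.62 wt%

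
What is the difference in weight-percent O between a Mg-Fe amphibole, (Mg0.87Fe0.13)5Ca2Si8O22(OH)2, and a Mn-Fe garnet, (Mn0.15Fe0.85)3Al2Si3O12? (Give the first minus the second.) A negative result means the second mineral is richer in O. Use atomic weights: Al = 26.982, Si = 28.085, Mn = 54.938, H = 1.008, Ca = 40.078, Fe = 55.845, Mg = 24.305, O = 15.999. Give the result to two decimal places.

First mineral: 383.976 g O in 832.854 g formula = 46.10 wt% O.
Second mineral: 191.988 g O in 497.334 g formula = 38.60 wt% O.
46.10% − 38.60% gives a difference of 7.50 percentage points.

7.50 percentage points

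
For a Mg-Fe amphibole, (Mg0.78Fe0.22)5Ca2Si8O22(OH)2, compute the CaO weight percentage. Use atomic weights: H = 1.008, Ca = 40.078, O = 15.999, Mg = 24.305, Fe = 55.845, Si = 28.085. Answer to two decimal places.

13.24 wt%

Molar mass of (Mg0.78Fe0.22)5Ca2Si8O22(OH)2 = 3.90*24.305 + 1.10*55.845 + 2*40.078 + 8*28.085 + 24*15.999 + 2*1.008 = 847.047 g/mol.
Each formula unit contains 2 Ca, equivalent to 2/1 = 2.0000 mol CaO.
M(CaO) = 1×40.078 + 1×15.999 = 56.077 g/mol.
Mass of CaO per formula unit = 2.0000 × 56.077 = 112.154 g.
CaO wt% = 112.154 / 847.047 × 100 = 13.24%.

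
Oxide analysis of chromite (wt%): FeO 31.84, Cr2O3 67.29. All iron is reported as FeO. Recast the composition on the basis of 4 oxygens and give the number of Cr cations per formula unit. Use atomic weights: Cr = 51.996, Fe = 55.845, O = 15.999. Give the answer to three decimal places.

FeO: 31.84/71.844 = 0.44318 mol → 0.44318 mol Fe, 0.44318 mol O.
Cr2O3: 67.29/151.989 = 0.44273 mol → 0.88546 mol Cr, 1.32819 mol O.
Total oxygen = 1.77137 mol. Normalization factor = 4/1.77137 = 2.25814.
Cr per 4 O = 0.88546 × 2.25814 = 1.999.

1.999 Cr apfu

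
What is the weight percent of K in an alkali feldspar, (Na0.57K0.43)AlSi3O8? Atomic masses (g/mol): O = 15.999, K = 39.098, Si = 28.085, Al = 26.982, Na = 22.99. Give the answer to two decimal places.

Molar mass of (Na0.57K0.43)AlSi3O8: 0.57×22.99 + 0.43×39.098 + 1×26.982 + 3×28.085 + 8×15.999 = 269.145 g/mol.
Mass of K per formula unit: 0.43 × 39.098 = 16.812 g.
Weight fraction K = 16.812 / 269.145 = 0.0625.

6.25 wt%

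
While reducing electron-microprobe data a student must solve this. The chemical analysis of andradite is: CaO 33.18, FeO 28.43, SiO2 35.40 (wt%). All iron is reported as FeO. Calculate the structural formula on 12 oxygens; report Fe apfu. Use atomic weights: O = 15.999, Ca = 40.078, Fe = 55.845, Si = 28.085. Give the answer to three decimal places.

CaO (M=56.077): mol = 0.59169; Ca = 0.59169, O = 0.59169.
FeO (M=71.844): mol = 0.39572; Fe = 0.39572, O = 0.39572.
SiO2 (M=60.083): mol = 0.58918; Si = 0.58918, O = 1.17836.
ΣO = 2.16577; factor = 12/ΣO = 5.54075.
Fe apfu = 0.39572 × 5.54075 = 2.193.

2.193 Fe apfu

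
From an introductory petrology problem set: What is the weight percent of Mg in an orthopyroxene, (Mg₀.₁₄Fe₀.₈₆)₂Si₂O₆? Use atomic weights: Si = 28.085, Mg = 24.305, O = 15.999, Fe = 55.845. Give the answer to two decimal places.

2.67 weight percent

Molar mass of (Mg₀.₁₄Fe₀.₈₆)₂Si₂O₆: 0.28*24.305 + 1.72*55.845 + 2*28.085 + 6*15.999 = 255.023 g/mol.
Mass of Mg per formula unit: 0.28 × 24.305 = 6.805 g.
Weight fraction Mg = 6.805 / 255.023 = 0.0267.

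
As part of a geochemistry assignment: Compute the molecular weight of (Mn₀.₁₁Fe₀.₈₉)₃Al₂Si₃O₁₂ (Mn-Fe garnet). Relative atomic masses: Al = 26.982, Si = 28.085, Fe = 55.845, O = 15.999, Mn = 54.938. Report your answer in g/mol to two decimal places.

M = 0.33·54.938 + 2.67·55.845 + 2·26.982 + 3·28.085 + 12·15.999

497.44 g/mol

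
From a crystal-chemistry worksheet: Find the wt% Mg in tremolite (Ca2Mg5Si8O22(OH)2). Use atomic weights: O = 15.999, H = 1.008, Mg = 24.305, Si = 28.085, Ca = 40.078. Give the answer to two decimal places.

14.96 mass %

Molar mass of Ca2Mg5Si8O22(OH)2: 2*40.078 + 5*24.305 + 8*28.085 + 24*15.999 + 2*1.008 = 812.353 g/mol.
Mass of Mg per formula unit: 5 × 24.305 = 121.525 g.
Weight fraction Mg = 121.525 / 812.353 = 0.1496.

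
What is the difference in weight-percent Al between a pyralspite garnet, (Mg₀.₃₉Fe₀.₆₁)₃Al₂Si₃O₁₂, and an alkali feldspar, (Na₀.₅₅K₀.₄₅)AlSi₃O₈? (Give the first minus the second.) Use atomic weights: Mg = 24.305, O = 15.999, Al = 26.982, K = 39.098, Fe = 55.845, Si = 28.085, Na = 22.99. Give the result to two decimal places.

Al in (Mg₀.₃₉Fe₀.₆₁)₃Al₂Si₃O₁₂: molar mass 460.840 g/mol; 2×26.982 = 53.964 g → 11.71 wt%.
Al in (Na₀.₅₅K₀.₄₅)AlSi₃O₈: molar mass 269.468 g/mol; 1×26.982 = 26.982 g → 10.01 wt%.
Difference = 11.71 − 10.01 = 1.70 percentage points.

1.70 percentage points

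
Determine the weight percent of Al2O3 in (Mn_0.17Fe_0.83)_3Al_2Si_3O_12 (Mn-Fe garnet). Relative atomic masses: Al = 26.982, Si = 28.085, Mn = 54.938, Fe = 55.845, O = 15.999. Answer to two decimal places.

20.50 wt%

M((Mn_0.17Fe_0.83)_3Al_2Si_3O_12) = 497.279 g/mol; M(Al2O3) = 101.961 g/mol.
Moles Al2O3 per formula unit = 2 Al ÷ 2 = 1.0000.
Al2O3 fraction = (1.0000 × 101.961) / 497.279 = 101.961/497.279 = 0.2050.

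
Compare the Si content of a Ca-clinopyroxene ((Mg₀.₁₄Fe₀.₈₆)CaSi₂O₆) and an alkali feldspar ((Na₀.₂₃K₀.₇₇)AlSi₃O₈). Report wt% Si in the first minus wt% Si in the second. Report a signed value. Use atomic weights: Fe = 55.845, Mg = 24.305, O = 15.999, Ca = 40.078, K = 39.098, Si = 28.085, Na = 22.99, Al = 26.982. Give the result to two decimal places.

Si in (Mg₀.₁₄Fe₀.₈₆)CaSi₂O₆: molar mass 243.671 g/mol; 2×28.085 = 56.170 g → 23.05 wt%.
Si in (Na₀.₂₃K₀.₇₇)AlSi₃O₈: molar mass 274.622 g/mol; 3×28.085 = 84.255 g → 30.68 wt%.
Difference = 23.05 − 30.68 = -7.63 percentage points.

-7.63 percentage points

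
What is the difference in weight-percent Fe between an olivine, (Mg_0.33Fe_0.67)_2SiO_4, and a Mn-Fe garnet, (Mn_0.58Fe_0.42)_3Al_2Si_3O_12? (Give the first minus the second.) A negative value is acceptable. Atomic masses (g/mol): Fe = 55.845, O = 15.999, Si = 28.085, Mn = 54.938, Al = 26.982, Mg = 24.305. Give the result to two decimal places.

26.72 percentage points

M((Mg_0.33Fe_0.67)_2SiO_4) = 182.955 g/mol, so wt% Fe = 74.832/182.955 × 100 = 40.90%.
M((Mn_0.58Fe_0.42)_3Al_2Si_3O_12) = 496.164 g/mol, so wt% Fe = 70.365/496.164 × 100 = 14.18%.
40.90 − 14.18 = 26.72 pp.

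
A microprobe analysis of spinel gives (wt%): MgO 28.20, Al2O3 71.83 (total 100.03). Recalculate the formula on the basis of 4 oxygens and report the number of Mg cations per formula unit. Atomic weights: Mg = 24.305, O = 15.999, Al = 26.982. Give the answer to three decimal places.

MgO (M=40.304): mol = 0.69968; Mg = 0.69968, O = 0.69968.
Al2O3 (M=101.961): mol = 0.70449; Al = 1.40898, O = 2.11347.
ΣO = 2.81315; factor = 4/ΣO = 1.42189.
Mg apfu = 0.69968 × 1.42189 = 0.995.

0.995 Mg apfu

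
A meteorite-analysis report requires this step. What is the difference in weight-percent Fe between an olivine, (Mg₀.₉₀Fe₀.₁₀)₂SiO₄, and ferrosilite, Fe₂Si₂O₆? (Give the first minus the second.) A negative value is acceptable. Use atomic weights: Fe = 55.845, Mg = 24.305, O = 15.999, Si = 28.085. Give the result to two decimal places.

-34.73 percentage points

Fe in (Mg₀.₉₀Fe₀.₁₀)₂SiO₄: molar mass 146.999 g/mol; 0.20×55.845 = 11.169 g → 7.60 wt%.
Fe in Fe₂Si₂O₆: molar mass 263.854 g/mol; 2×55.845 = 111.690 g → 42.33 wt%.
Difference = 7.60 − 42.33 = -34.73 percentage points.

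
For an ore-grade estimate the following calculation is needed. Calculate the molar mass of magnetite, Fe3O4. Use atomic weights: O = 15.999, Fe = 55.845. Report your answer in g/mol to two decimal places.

The formula mass is the sum 3*55.845 + 4*15.999.

231.53 g/mol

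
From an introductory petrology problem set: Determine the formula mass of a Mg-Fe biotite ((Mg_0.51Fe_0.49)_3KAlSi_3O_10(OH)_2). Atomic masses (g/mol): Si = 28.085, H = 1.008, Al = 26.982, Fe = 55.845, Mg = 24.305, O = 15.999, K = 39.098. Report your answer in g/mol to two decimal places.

The formula mass is the sum 1.53(24.305) + 1.47(55.845) + 1(39.098) + 1(26.982) + 3(28.085) + 12(15.999) + 2(1.008).

463.62 g/mol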